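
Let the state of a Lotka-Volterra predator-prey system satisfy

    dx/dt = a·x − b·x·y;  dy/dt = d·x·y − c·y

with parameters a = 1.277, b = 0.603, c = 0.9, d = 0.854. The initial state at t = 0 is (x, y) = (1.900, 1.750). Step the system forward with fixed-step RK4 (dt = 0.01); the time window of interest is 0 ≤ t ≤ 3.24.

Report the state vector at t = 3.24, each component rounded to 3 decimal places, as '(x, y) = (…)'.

t=0.000: state=(1.900, 1.750)
step 1 (dt=0.01): k1=(0.421, 1.265), k2=(0.415, 1.272), k3=(0.414, 1.272), k4=(0.408, 1.280); state += dt/6·(k1+2k2+2k3+k4)
t=0.010: state=(1.904, 1.763)
t=0.020: state=(1.908, 1.776)
t=0.030: state=(1.912, 1.789)
continuing one RK4 step at a time; state shown every 20 steps (Δt=0.2):
t=0.200: state=(1.954, 2.033)
t=0.400: state=(1.935, 2.370)
t=0.600: state=(1.836, 2.735)
t=0.800: state=(1.668, 3.084)
t=1.000: state=(1.459, 3.365)
t=1.200: state=(1.240, 3.539)
t=1.400: state=(1.040, 3.591)
t=1.600: state=(0.873, 3.530)
t=1.800: state=(0.743, 3.383)
t=2.000: state=(0.645, 3.180)
t=2.200: state=(0.576, 2.947)
t=2.400: state=(0.528, 2.704)
t=2.600: state=(0.500, 2.465)
t=2.800: state=(0.486, 2.239)
t=3.000: state=(0.485, 2.032)
t=3.200: state=(0.495, 1.845)
t=3.240: state=(0.499, 1.810)

(x, y) = (0.499, 1.810)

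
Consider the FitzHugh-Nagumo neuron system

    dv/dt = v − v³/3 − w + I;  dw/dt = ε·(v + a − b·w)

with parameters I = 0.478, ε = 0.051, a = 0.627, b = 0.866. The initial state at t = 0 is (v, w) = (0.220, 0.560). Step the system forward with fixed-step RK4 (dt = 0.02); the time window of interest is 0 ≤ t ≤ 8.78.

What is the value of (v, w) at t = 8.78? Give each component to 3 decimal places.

t=0.000: state=(0.220, 0.560)
step 1 (dt=0.02): k1=(0.134, 0.018), k2=(0.136, 0.019), k3=(0.136, 0.019), k4=(0.137, 0.019); state += dt/6·(k1+2k2+2k3+k4)
t=0.020: state=(0.223, 0.560)
t=0.040: state=(0.225, 0.561)
t=0.060: state=(0.228, 0.561)
continuing one RK4 step at a time; state shown every 25 steps (Δt=0.5):
t=0.500: state=(0.303, 0.570)
t=1.000: state=(0.426, 0.583)
t=1.500: state=(0.602, 0.599)
t=2.000: state=(0.831, 0.619)
t=2.500: state=(1.084, 0.646)
t=3.000: state=(1.302, 0.678)
t=3.500: state=(1.444, 0.713)
t=4.000: state=(1.514, 0.751)
t=4.500: state=(1.537, 0.789)
t=5.000: state=(1.535, 0.826)
t=5.500: state=(1.521, 0.863)
t=6.000: state=(1.500, 0.898)
t=6.500: state=(1.476, 0.932)
t=7.000: state=(1.451, 0.964)
t=7.500: state=(1.424, 0.995)
t=8.000: state=(1.396, 1.025)
t=8.500: state=(1.367, 1.053)
t=8.780: state=(1.350, 1.068)

(v, w) = (1.350, 1.068)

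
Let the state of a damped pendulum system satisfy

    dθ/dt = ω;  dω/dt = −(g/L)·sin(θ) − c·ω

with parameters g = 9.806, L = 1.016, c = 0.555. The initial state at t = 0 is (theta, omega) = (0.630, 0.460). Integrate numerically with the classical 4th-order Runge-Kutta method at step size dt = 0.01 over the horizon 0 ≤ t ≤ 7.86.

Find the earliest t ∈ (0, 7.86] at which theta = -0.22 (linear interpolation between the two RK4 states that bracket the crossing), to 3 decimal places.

t = 0.768

t=0.000: state=(0.630, 0.460)
step 1 (dt=0.01): k1=(0.460, -5.941), k2=(0.430, -5.943), k3=(0.430, -5.942), k4=(0.401, -5.942); state += dt/6·(k1+2k2+2k3+k4)
t=0.010: state=(0.634, 0.401)
t=0.020: state=(0.638, 0.341)
t=0.030: state=(0.641, 0.282)
continuing one RK4 step at a time; state shown every 50 steps (Δt=0.5):
t=0.500: state=(0.222, -1.686)
t=0.760: state=(-0.209, -1.450)
next step: t=0.770: state=(-0.223, -1.422) — theta has crossed -0.22
linear interpolation between t=0.760 (-0.20854) and t=0.770 (-0.22290) → t≈0.768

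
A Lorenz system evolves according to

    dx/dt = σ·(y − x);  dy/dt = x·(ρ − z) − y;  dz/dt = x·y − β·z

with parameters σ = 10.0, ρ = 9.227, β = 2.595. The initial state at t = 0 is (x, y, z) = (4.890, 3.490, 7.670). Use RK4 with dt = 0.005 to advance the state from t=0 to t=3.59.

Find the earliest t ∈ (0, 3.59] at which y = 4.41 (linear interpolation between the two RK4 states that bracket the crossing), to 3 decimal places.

t=0.000: state=(4.890, 3.490, 7.670)
step 1 (dt=0.005): k1=(-14.000, 4.124, -2.838), k2=(-13.547, 4.093, -2.891), k3=(-13.559, 4.096, -2.887), k4=(-13.117, 4.067, -2.938); state += dt/6·(k1+2k2+2k3+k4)
t=0.005: state=(4.822, 3.510, 7.656)
t=0.010: state=(4.759, 3.531, 7.641)
t=0.015: state=(4.699, 3.551, 7.625)
continuing one RK4 step at a time; state shown every 40 steps (Δt=0.2):
t=0.200: state=(4.127, 4.290, 7.148)
t=0.225: state=(4.176, 4.398, 7.136)
next step: t=0.230: state=(4.187, 4.419, 7.135) — y has crossed 4.41
linear interpolation between t=0.225 (4.39767) and t=0.230 (4.41936) → t≈0.228

t = 0.228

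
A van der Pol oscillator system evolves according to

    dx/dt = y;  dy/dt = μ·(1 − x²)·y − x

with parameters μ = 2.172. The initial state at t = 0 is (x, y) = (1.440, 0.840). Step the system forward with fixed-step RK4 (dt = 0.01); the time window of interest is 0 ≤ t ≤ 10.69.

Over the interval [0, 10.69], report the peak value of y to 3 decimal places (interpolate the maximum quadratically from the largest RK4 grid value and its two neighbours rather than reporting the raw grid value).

max y = 4.028

t=0.000: state=(1.440, 0.840)
step 1 (dt=0.01): k1=(0.840, -3.399), k2=(0.823, -3.385), k3=(0.823, -3.385), k4=(0.806, -3.370); state += dt/6·(k1+2k2+2k3+k4)
t=0.010: state=(1.448, 0.806)
t=0.020: state=(1.456, 0.773)
t=0.030: state=(1.464, 0.739)
continuing one RK4 step at a time; state shown every 50 steps (Δt=0.5):
t=0.500: state=(1.544, -0.203)
t=1.000: state=(1.360, -0.493)
t=1.500: state=(1.048, -0.790)
t=2.000: state=(0.481, -1.669)
t=2.500: state=(-0.953, -4.013)
t=3.000: state=(-2.011, -0.217)
t=3.500: state=(-1.934, 0.294)
t=4.000: state=(-1.770, 0.357)
t=4.500: state=(-1.575, 0.431)
t=5.000: state=(-1.329, 0.566)
t=5.500: state=(-0.979, 0.889)
t=6.000: state=(-0.317, 2.018)
t=6.500: state=(1.313, 3.694)
t=7.000: state=(2.021, -0.022)
t=7.500: state=(1.908, -0.308)
t=8.000: state=(1.739, -0.367)
t=8.500: state=(1.537, -0.448)
t=9.000: state=(1.279, -0.602)
t=9.500: state=(0.899, -0.990)
t=10.000: state=(0.127, -2.427)
t=10.500: state=(-1.596, -2.878)
t=10.690: state=(-1.944, -0.917)
largest grid value and its neighbours: y(6.400)=4.02650, y(6.410)=4.02719, y(6.420)=4.02071
parabola through these three points peaks at t≈6.406 with y≈4.02777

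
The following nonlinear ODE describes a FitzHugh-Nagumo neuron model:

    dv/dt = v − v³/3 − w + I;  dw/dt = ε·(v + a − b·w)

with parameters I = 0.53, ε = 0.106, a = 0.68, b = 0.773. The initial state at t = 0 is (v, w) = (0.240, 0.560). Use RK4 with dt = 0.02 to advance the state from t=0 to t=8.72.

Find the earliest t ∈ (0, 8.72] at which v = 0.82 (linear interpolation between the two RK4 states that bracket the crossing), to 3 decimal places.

t=0.000: state=(0.240, 0.560)
step 1 (dt=0.02): k1=(0.205, 0.052), k2=(0.207, 0.052), k3=(0.207, 0.052), k4=(0.208, 0.052); state += dt/6·(k1+2k2+2k3+k4)
t=0.020: state=(0.244, 0.561)
t=0.040: state=(0.248, 0.562)
t=0.060: state=(0.253, 0.563)
continuing one RK4 step at a time; state shown every 25 steps (Δt=0.5):
t=0.500: state=(0.362, 0.588)
t=1.000: state=(0.531, 0.623)
t=1.500: state=(0.748, 0.666)
t=1.640: state=(0.815, 0.680)
next step: t=1.660: state=(0.825, 0.682) — v has crossed 0.82
linear interpolation between t=1.640 (0.81527) and t=1.660 (0.82497) → t≈1.650

t = 1.650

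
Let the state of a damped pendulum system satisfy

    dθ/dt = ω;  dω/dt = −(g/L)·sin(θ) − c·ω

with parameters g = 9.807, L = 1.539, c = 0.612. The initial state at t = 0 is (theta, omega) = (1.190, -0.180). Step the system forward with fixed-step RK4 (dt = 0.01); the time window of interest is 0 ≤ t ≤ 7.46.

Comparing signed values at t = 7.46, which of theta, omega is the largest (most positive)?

largest component: omega

t=0.000: state=(1.190, -0.180)
step 1 (dt=0.01): k1=(-0.180, -5.806), k2=(-0.209, -5.786), k3=(-0.209, -5.786), k4=(-0.238, -5.765); state += dt/6·(k1+2k2+2k3+k4)
t=0.010: state=(1.188, -0.238)
t=0.020: state=(1.185, -0.295)
t=0.030: state=(1.182, -0.352)
continuing one RK4 step at a time; state shown every 25 steps (Δt=0.25):
t=0.250: state=(0.976, -1.473)
t=0.500: state=(0.495, -2.257)
t=0.750: state=(-0.083, -2.223)
t=1.000: state=(-0.551, -1.420)
t=1.250: state=(-0.766, -0.286)
t=1.500: state=(-0.701, 0.766)
t=1.750: state=(-0.414, 1.449)
t=2.000: state=(-0.025, 1.559)
t=2.250: state=(0.318, 1.103)
t=2.500: state=(0.501, 0.334)
t=2.750: state=(0.485, -0.433)
t=3.000: state=(0.305, -0.951)
t=3.250: state=(0.044, -1.070)
t=3.500: state=(-0.196, -0.793)
t=3.750: state=(-0.333, -0.277)
t=4.000: state=(-0.333, 0.261)
t=4.250: state=(-0.216, 0.633)
t=4.500: state=(-0.039, 0.731)
t=4.750: state=(0.126, 0.555)
t=5.000: state=(0.224, 0.207)
t=5.250: state=(0.228, -0.164)
t=5.500: state=(0.151, -0.425)
t=5.750: state=(0.031, -0.499)
t=6.000: state=(-0.083, -0.384)
t=6.250: state=(-0.151, -0.149)
t=6.500: state=(-0.156, 0.106)
t=6.750: state=(-0.104, 0.287)
t=7.000: state=(-0.023, 0.340)
t=7.250: state=(0.055, 0.265)
t=7.460: state=(0.097, 0.134)
compare at T: theta=0.097, omega=0.134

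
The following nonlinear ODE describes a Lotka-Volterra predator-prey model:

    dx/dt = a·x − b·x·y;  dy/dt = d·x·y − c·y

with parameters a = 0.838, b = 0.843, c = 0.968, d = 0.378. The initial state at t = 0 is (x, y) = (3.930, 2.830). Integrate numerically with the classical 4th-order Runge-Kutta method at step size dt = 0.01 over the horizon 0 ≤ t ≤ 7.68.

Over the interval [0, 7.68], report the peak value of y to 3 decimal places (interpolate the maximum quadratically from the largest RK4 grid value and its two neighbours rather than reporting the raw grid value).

t=0.000: state=(3.930, 2.830)
step 1 (dt=0.01): k1=(-6.082, 1.465), k2=(-6.059, 1.436), k3=(-6.059, 1.436), k4=(-6.035, 1.407); state += dt/6·(k1+2k2+2k3+k4)
t=0.010: state=(3.869, 2.844)
t=0.020: state=(3.809, 2.858)
t=0.030: state=(3.750, 2.871)
continuing one RK4 step at a time; state shown every 25 steps (Δt=0.25):
t=0.250: state=(2.601, 3.015)
t=0.500: state=(1.714, 2.892)
t=0.750: state=(1.183, 2.598)
t=1.000: state=(0.875, 2.245)
t=1.250: state=(0.698, 1.897)
t=1.500: state=(0.597, 1.582)
t=1.750: state=(0.543, 1.311)
t=2.000: state=(0.521, 1.082)
t=2.250: state=(0.522, 0.892)
t=2.500: state=(0.542, 0.736)
t=2.750: state=(0.581, 0.609)
t=3.000: state=(0.637, 0.507)
t=3.250: state=(0.712, 0.424)
t=3.500: state=(0.809, 0.357)
t=3.750: state=(0.930, 0.305)
t=4.000: state=(1.081, 0.263)
t=4.250: state=(1.265, 0.230)
t=4.500: state=(1.490, 0.206)
t=4.750: state=(1.763, 0.189)
t=5.000: state=(2.092, 0.178)
t=5.250: state=(2.486, 0.173)
t=5.500: state=(2.955, 0.175)
t=5.750: state=(3.508, 0.187)
t=6.000: state=(4.149, 0.210)
t=6.250: state=(4.875, 0.253)
t=6.500: state=(5.659, 0.326)
t=6.750: state=(6.435, 0.454)
t=7.000: state=(7.059, 0.676)
t=7.250: state=(7.281, 1.049)
t=7.500: state=(6.804, 1.612)
t=7.680: state=(5.973, 2.096)
largest grid value and its neighbours: y(0.250)=3.01489, y(0.260)=3.01509, y(0.270)=3.01481
parabola through these three points peaks at t≈0.259 with y≈3.01510

max y = 3.015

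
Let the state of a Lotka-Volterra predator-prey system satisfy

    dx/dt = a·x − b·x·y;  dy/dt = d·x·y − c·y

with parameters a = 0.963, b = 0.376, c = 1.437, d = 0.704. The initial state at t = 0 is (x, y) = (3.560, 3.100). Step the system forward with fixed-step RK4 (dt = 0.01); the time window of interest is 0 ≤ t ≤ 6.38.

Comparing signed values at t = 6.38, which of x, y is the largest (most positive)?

t=0.000: state=(3.560, 3.100)
step 1 (dt=0.01): k1=(-0.721, 3.315), k2=(-0.743, 3.324), k3=(-0.743, 3.324), k4=(-0.764, 3.334); state += dt/6·(k1+2k2+2k3+k4)
t=0.010: state=(3.553, 3.133)
t=0.020: state=(3.545, 3.167)
t=0.030: state=(3.536, 3.200)
continuing one RK4 step at a time; state shown every 25 steps (Δt=0.25):
t=0.250: state=(3.251, 3.956)
t=0.500: state=(2.749, 4.692)
t=0.750: state=(2.204, 5.063)
t=1.000: state=(1.742, 4.993)
t=1.250: state=(1.410, 4.592)
t=1.500: state=(1.195, 4.026)
t=1.750: state=(1.071, 3.427)
t=2.000: state=(1.014, 2.873)
t=2.250: state=(1.008, 2.395)
t=2.500: state=(1.044, 2.002)
t=2.750: state=(1.117, 1.689)
t=3.000: state=(1.227, 1.449)
t=3.250: state=(1.374, 1.271)
t=3.500: state=(1.561, 1.148)
t=3.750: state=(1.789, 1.076)
t=4.000: state=(2.060, 1.053)
t=4.250: state=(2.371, 1.086)
t=4.500: state=(2.713, 1.186)
t=4.750: state=(3.063, 1.376)
t=5.000: state=(3.377, 1.695)
t=5.250: state=(3.585, 2.189)
t=5.500: state=(3.598, 2.885)
t=5.750: state=(3.357, 3.729)
t=6.000: state=(2.893, 4.524)
t=6.250: state=(2.344, 5.008)
t=6.380: state=(2.075, 5.085)
compare at T: x=2.075, y=5.085

largest component: y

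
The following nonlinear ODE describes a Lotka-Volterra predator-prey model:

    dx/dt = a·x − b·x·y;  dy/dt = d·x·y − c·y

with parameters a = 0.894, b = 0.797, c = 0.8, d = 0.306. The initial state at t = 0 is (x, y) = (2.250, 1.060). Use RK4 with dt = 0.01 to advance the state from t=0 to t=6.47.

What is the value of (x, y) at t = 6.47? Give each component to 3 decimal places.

t=0.000: state=(2.250, 1.060)
step 1 (dt=0.01): k1=(0.111, -0.118), k2=(0.112, -0.118), k3=(0.112, -0.118), k4=(0.113, -0.118); state += dt/6·(k1+2k2+2k3+k4)
t=0.010: state=(2.251, 1.059)
t=0.020: state=(2.252, 1.058)
t=0.030: state=(2.253, 1.056)
continuing one RK4 step at a time; state shown every 25 steps (Δt=0.25):
t=0.250: state=(2.284, 1.032)
t=0.500: state=(2.331, 1.008)
t=0.750: state=(2.389, 0.989)
t=1.000: state=(2.457, 0.974)
t=1.250: state=(2.533, 0.965)
t=1.500: state=(2.614, 0.962)
t=1.750: state=(2.698, 0.965)
t=2.000: state=(2.781, 0.975)
t=2.250: state=(2.860, 0.990)
t=2.500: state=(2.930, 1.012)
t=2.750: state=(2.987, 1.039)
t=3.000: state=(3.027, 1.071)
t=3.250: state=(3.047, 1.106)
t=3.500: state=(3.046, 1.143)
t=3.750: state=(3.021, 1.181)
t=4.000: state=(2.975, 1.216)
t=4.250: state=(2.911, 1.247)
t=4.500: state=(2.831, 1.272)
t=4.750: state=(2.743, 1.289)
t=5.000: state=(2.650, 1.297)
t=5.250: state=(2.559, 1.296)
t=5.500: state=(2.474, 1.286)
t=5.750: state=(2.398, 1.269)
t=6.000: state=(2.334, 1.245)
t=6.250: state=(2.284, 1.216)
t=6.470: state=(2.252, 1.188)

(x, y) = (2.252, 1.188)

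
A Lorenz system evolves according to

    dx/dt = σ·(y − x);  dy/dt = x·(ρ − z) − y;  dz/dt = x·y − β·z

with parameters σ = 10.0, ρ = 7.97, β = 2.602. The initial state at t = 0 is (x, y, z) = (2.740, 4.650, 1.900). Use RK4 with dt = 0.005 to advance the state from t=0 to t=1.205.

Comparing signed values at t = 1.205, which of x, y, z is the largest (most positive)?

largest component: z

t=0.000: state=(2.740, 4.650, 1.900)
step 1 (dt=0.005): k1=(19.100, 11.982, 7.797), k2=(18.922, 12.187, 8.052), k3=(18.932, 12.182, 8.050), k4=(18.763, 12.381, 8.305); state += dt/6·(k1+2k2+2k3+k4)
t=0.005: state=(2.835, 4.711, 1.940)
t=0.010: state=(2.928, 4.774, 1.983)
t=0.015: state=(3.019, 4.838, 2.028)
continuing one RK4 step at a time; state shown every 10 steps (Δt=0.05):
t=0.050: state=(3.632, 5.331, 2.420)
t=0.100: state=(4.462, 6.091, 3.215)
t=0.150: state=(5.257, 6.794, 4.301)
t=0.200: state=(5.976, 7.285, 5.645)
t=0.250: state=(6.532, 7.410, 7.130)
t=0.300: state=(6.823, 7.083, 8.549)
t=0.350: state=(6.779, 6.346, 9.663)
t=0.400: state=(6.406, 5.373, 10.302)
t=0.450: state=(5.786, 4.384, 10.439)
t=0.500: state=(5.049, 3.546, 10.168)
t=0.550: state=(4.319, 2.928, 9.633)
t=0.600: state=(3.679, 2.525, 8.964)
t=0.650: state=(3.171, 2.294, 8.253)
t=0.700: state=(2.800, 2.191, 7.557)
t=0.750: state=(2.556, 2.181, 6.908)
t=0.800: state=(2.419, 2.239, 6.321)
t=0.850: state=(2.371, 2.352, 5.807)
t=0.900: state=(2.397, 2.515, 5.370)
t=0.950: state=(2.486, 2.724, 5.014)
t=1.000: state=(2.632, 2.977, 4.744)
t=1.050: state=(2.830, 3.274, 4.565)
t=1.100: state=(3.075, 3.612, 4.485)
t=1.150: state=(3.364, 3.982, 4.512)
t=1.200: state=(3.690, 4.371, 4.653)
t=1.205: state=(3.724, 4.411, 4.674)
compare at T: x=3.724, y=4.411, z=4.674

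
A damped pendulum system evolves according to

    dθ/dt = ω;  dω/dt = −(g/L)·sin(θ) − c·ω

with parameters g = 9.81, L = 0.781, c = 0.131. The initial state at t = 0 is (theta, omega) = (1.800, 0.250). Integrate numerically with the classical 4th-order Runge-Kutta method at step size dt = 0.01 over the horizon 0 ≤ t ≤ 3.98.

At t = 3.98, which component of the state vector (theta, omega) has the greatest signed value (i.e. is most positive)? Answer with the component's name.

largest component: omega

t=0.000: state=(1.800, 0.250)
step 1 (dt=0.01): k1=(0.250, -12.265), k2=(0.189, -12.253), k3=(0.189, -12.254), k4=(0.127, -12.244); state += dt/6·(k1+2k2+2k3+k4)
t=0.010: state=(1.802, 0.127)
t=0.020: state=(1.803, 0.005)
t=0.030: state=(1.802, -0.117)
continuing one RK4 step at a time; state shown every 20 steps (Δt=0.2):
t=0.200: state=(1.606, -2.195)
t=0.400: state=(0.929, -4.484)
t=0.600: state=(-0.094, -5.358)
t=0.800: state=(-1.049, -3.874)
t=1.000: state=(-1.579, -1.379)
t=1.200: state=(-1.602, 1.131)
t=1.400: state=(-1.132, 3.525)
t=1.600: state=(-0.251, 5.006)
t=1.800: state=(0.718, 4.292)
t=2.000: state=(1.362, 2.033)
t=2.200: state=(1.516, -0.486)
t=2.400: state=(1.174, -2.898)
t=2.600: state=(0.403, -4.584)
t=2.800: state=(-0.524, -4.304)
t=3.000: state=(-1.200, -2.291)
t=3.200: state=(-1.412, 0.182)
t=3.400: state=(-1.133, 2.566)
t=3.600: state=(-0.430, 4.256)
t=3.800: state=(0.444, 4.119)
t=3.980: state=(1.052, 2.485)
compare at T: theta=1.052, omega=2.485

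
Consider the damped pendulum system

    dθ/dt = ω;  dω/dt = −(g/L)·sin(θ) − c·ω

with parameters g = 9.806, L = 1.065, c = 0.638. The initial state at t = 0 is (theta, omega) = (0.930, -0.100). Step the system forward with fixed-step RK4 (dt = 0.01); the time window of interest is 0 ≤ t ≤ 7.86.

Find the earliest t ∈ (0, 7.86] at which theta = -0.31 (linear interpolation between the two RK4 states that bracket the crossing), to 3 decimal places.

t=0.000: state=(0.930, -0.100)
step 1 (dt=0.01): k1=(-0.100, -7.317), k2=(-0.137, -7.291), k3=(-0.136, -7.290), k4=(-0.173, -7.263); state += dt/6·(k1+2k2+2k3+k4)
t=0.010: state=(0.929, -0.173)
t=0.020: state=(0.927, -0.245)
t=0.030: state=(0.924, -0.317)
continuing one RK4 step at a time; state shown every 50 steps (Δt=0.5):
t=0.500: state=(0.172, -2.321)
t=0.720: state=(-0.305, -1.866)
next step: t=0.730: state=(-0.323, -1.826) — theta has crossed -0.31
linear interpolation between t=0.720 (-0.30486) and t=0.730 (-0.32332) → t≈0.723

t = 0.723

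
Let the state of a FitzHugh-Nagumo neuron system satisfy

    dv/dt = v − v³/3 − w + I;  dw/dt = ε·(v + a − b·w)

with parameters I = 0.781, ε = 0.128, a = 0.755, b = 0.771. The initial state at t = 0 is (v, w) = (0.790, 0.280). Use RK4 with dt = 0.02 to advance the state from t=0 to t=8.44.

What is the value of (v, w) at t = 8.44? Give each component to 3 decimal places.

(v, w) = (0.866, 1.682)

t=0.000: state=(0.790, 0.280)
step 1 (dt=0.02): k1=(1.127, 0.170), k2=(1.129, 0.171), k3=(1.129, 0.171), k4=(1.131, 0.173); state += dt/6·(k1+2k2+2k3+k4)
t=0.020: state=(0.813, 0.283)
t=0.040: state=(0.835, 0.287)
t=0.060: state=(0.858, 0.290)
continuing one RK4 step at a time; state shown every 25 steps (Δt=0.5):
t=0.500: state=(1.334, 0.381)
t=1.000: state=(1.668, 0.505)
t=1.500: state=(1.771, 0.636)
t=2.000: state=(1.768, 0.763)
t=2.500: state=(1.728, 0.883)
t=3.000: state=(1.677, 0.994)
t=3.500: state=(1.621, 1.096)
t=4.000: state=(1.563, 1.190)
t=4.500: state=(1.503, 1.276)
t=5.000: state=(1.440, 1.353)
t=5.500: state=(1.375, 1.423)
t=6.000: state=(1.306, 1.485)
t=6.500: state=(1.233, 1.540)
t=7.000: state=(1.154, 1.588)
t=7.500: state=(1.067, 1.628)
t=8.000: state=(0.968, 1.660)
t=8.440: state=(0.866, 1.682)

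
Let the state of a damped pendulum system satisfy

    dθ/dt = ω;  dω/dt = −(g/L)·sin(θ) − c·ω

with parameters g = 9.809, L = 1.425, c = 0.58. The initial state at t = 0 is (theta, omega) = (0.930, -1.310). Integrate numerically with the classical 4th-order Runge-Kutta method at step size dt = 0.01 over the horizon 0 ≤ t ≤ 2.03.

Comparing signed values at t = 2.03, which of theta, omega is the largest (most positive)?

t=0.000: state=(0.930, -1.310)
step 1 (dt=0.01): k1=(-1.310, -4.758), k2=(-1.334, -4.717), k3=(-1.334, -4.717), k4=(-1.357, -4.675); state += dt/6·(k1+2k2+2k3+k4)
t=0.010: state=(0.917, -1.357)
t=0.020: state=(0.903, -1.404)
t=0.030: state=(0.889, -1.449)
continuing one RK4 step at a time; state shown every 10 steps (Δt=0.1):
t=0.100: state=(0.777, -1.741)
t=0.200: state=(0.585, -2.064)
t=0.300: state=(0.368, -2.254)
t=0.400: state=(0.140, -2.295)
t=0.500: state=(-0.086, -2.182)
t=0.600: state=(-0.292, -1.932)
t=0.700: state=(-0.468, -1.573)
t=0.800: state=(-0.604, -1.140)
t=0.900: state=(-0.695, -0.669)
t=1.000: state=(-0.738, -0.190)
t=1.100: state=(-0.734, 0.271)
t=1.200: state=(-0.685, 0.693)
t=1.300: state=(-0.597, 1.055)
t=1.400: state=(-0.476, 1.338)
t=1.500: state=(-0.332, 1.527)
t=1.600: state=(-0.175, 1.608)
t=1.700: state=(-0.014, 1.580)
t=1.800: state=(0.138, 1.448)
t=1.900: state=(0.272, 1.229)
t=2.000: state=(0.381, 0.943)
t=2.030: state=(0.408, 0.848)
compare at T: theta=0.408, omega=0.848

largest component: omega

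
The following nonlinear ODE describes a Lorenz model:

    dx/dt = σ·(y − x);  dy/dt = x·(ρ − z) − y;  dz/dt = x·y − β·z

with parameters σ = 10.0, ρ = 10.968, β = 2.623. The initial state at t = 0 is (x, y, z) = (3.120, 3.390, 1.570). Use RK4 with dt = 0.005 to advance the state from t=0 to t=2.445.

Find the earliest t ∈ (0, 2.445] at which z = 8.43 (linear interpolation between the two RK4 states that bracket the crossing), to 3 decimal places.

t=0.000: state=(3.120, 3.390, 1.570)
step 1 (dt=0.005): k1=(2.700, 25.932, 6.459), k2=(3.281, 25.880, 6.642), k3=(3.265, 25.892, 6.645), k4=(3.831, 25.852, 6.833); state += dt/6·(k1+2k2+2k3+k4)
t=0.005: state=(3.136, 3.519, 1.603)
t=0.010: state=(3.158, 3.649, 1.638)
t=0.015: state=(3.185, 3.778, 1.676)
continuing one RK4 step at a time; state shown every 20 steps (Δt=0.1):
t=0.100: state=(4.264, 6.086, 2.737)
t=0.200: state=(6.495, 8.963, 5.754)
t=0.250: state=(7.690, 9.907, 8.219)
next step: t=0.255: state=(7.799, 9.959, 8.494) — z has crossed 8.43
linear interpolation between t=0.250 (8.21932) and t=0.255 (8.49439) → t≈0.254

t = 0.254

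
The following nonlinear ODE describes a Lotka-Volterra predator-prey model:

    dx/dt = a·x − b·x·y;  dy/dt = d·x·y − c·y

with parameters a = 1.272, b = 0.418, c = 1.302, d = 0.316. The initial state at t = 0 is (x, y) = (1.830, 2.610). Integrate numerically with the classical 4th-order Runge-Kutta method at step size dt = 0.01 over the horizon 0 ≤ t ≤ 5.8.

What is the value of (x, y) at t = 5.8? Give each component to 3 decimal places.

t=0.000: state=(1.830, 2.610)
step 1 (dt=0.01): k1=(0.331, -1.889), k2=(0.339, -1.881), k3=(0.339, -1.881), k4=(0.346, -1.873); state += dt/6·(k1+2k2+2k3+k4)
t=0.010: state=(1.833, 2.591)
t=0.020: state=(1.837, 2.573)
t=0.030: state=(1.841, 2.554)
continuing one RK4 step at a time; state shown every 20 steps (Δt=0.2):
t=0.200: state=(1.926, 2.264)
t=0.400: state=(2.081, 1.980)
t=0.600: state=(2.297, 1.752)
t=0.800: state=(2.579, 1.575)
t=1.000: state=(2.932, 1.444)
t=1.200: state=(3.365, 1.357)
t=1.400: state=(3.882, 1.315)
t=1.600: state=(4.486, 1.320)
t=1.800: state=(5.171, 1.379)
t=2.000: state=(5.913, 1.509)
t=2.200: state=(6.665, 1.731)
t=2.400: state=(7.338, 2.078)
t=2.600: state=(7.797, 2.588)
t=2.800: state=(7.878, 3.281)
t=3.000: state=(7.462, 4.118)
t=3.200: state=(6.582, 4.956)
t=3.400: state=(5.451, 5.590)
t=3.600: state=(4.343, 5.867)
t=3.800: state=(3.435, 5.775)
t=4.000: state=(2.772, 5.408)
t=4.200: state=(2.322, 4.892)
t=4.400: state=(2.038, 4.324)
t=4.600: state=(1.874, 3.769)
t=4.800: state=(1.802, 3.261)
t=5.000: state=(1.804, 2.816)
t=5.200: state=(1.869, 2.437)
t=5.400: state=(1.993, 2.121)
t=5.600: state=(2.176, 1.864)
t=5.800: state=(2.423, 1.661)

(x, y) = (2.423, 1.661)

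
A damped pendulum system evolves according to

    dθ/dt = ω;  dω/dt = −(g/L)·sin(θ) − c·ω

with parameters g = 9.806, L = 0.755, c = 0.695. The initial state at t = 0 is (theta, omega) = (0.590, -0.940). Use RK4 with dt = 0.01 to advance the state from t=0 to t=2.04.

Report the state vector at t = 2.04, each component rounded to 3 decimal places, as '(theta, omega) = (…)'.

t=0.000: state=(0.590, -0.940)
step 1 (dt=0.01): k1=(-0.940, -6.573), k2=(-0.973, -6.499), k3=(-0.972, -6.498), k4=(-1.005, -6.422); state += dt/6·(k1+2k2+2k3+k4)
t=0.010: state=(0.580, -1.005)
t=0.020: state=(0.570, -1.068)
t=0.030: state=(0.559, -1.130)
continuing one RK4 step at a time; state shown every 10 steps (Δt=0.1):
t=0.100: state=(0.466, -1.513)
t=0.200: state=(0.294, -1.879)
t=0.300: state=(0.098, -1.997)
t=0.400: state=(-0.097, -1.861)
t=0.500: state=(-0.266, -1.505)
t=0.600: state=(-0.392, -0.993)
t=0.700: state=(-0.462, -0.400)
t=0.800: state=(-0.472, 0.198)
t=0.900: state=(-0.425, 0.733)
t=1.000: state=(-0.330, 1.149)
t=1.100: state=(-0.200, 1.402)
t=1.200: state=(-0.055, 1.467)
t=1.300: state=(0.087, 1.347)
t=1.400: state=(0.209, 1.068)
t=1.500: state=(0.297, 0.678)
t=1.600: state=(0.343, 0.234)
t=1.700: state=(0.344, -0.208)
t=1.800: state=(0.303, -0.596)
t=1.900: state=(0.228, -0.887)
t=2.000: state=(0.129, -1.051)
t=2.040: state=(0.087, -1.078)

(theta, omega) = (0.087, -1.078)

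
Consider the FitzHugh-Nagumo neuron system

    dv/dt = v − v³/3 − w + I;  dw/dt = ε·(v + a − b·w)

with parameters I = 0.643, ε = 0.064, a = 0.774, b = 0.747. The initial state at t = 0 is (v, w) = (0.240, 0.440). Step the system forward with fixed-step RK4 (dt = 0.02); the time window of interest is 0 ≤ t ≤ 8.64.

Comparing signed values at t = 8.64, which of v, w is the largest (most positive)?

t=0.000: state=(0.240, 0.440)
step 1 (dt=0.02): k1=(0.438, 0.044), k2=(0.442, 0.044), k3=(0.442, 0.044), k4=(0.446, 0.044); state += dt/6·(k1+2k2+2k3+k4)
t=0.020: state=(0.249, 0.441)
t=0.040: state=(0.258, 0.442)
t=0.060: state=(0.267, 0.443)
continuing one RK4 step at a time; state shown every 25 steps (Δt=0.5):
t=0.500: state=(0.509, 0.466)
t=1.000: state=(0.875, 0.501)
t=1.500: state=(1.259, 0.547)
t=2.000: state=(1.528, 0.603)
t=2.500: state=(1.650, 0.664)
t=3.000: state=(1.682, 0.726)
t=3.500: state=(1.675, 0.786)
t=4.000: state=(1.652, 0.845)
t=4.500: state=(1.623, 0.901)
t=5.000: state=(1.592, 0.955)
t=5.500: state=(1.559, 1.007)
t=6.000: state=(1.524, 1.056)
t=6.500: state=(1.489, 1.103)
t=7.000: state=(1.452, 1.148)
t=7.500: state=(1.415, 1.191)
t=8.000: state=(1.375, 1.232)
t=8.500: state=(1.334, 1.270)
t=8.640: state=(1.322, 1.280)
compare at T: v=1.322, w=1.280

largest component: v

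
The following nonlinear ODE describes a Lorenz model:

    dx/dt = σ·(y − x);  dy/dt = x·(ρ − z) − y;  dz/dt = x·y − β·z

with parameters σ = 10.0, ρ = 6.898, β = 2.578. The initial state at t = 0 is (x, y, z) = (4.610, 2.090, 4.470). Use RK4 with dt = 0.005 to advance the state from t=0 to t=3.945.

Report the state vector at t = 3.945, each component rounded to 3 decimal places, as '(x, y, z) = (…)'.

(x, y, z) = (3.838, 3.857, 5.813)

t=0.000: state=(4.610, 2.090, 4.470)
step 1 (dt=0.005): k1=(-25.200, 9.103, -1.889), k2=(-24.342, 8.949, -1.905), k3=(-24.368, 8.955, -1.902), k4=(-23.534, 8.805, -1.918); state += dt/6·(k1+2k2+2k3+k4)
t=0.005: state=(4.488, 2.135, 4.460)
t=0.010: state=(4.374, 2.178, 4.451)
t=0.015: state=(4.268, 2.220, 4.441)
continuing one RK4 step at a time; state shown every 40 steps (Δt=0.2):
t=0.200: state=(3.185, 3.348, 4.167)
t=0.400: state=(3.919, 4.369, 4.665)
t=0.600: state=(4.627, 4.807, 5.978)
t=0.800: state=(4.509, 4.242, 6.877)
t=1.000: state=(3.849, 3.534, 6.598)
t=1.200: state=(3.429, 3.339, 5.835)
t=1.400: state=(3.467, 3.580, 5.323)
t=1.600: state=(3.797, 3.990, 5.339)
t=1.800: state=(4.128, 4.241, 5.779)
t=2.000: state=(4.188, 4.136, 6.207)
t=2.200: state=(3.984, 3.855, 6.254)
t=2.400: state=(3.766, 3.692, 5.994)
t=2.600: state=(3.712, 3.732, 5.730)
t=2.800: state=(3.815, 3.888, 5.662)
t=3.000: state=(3.957, 4.015, 5.794)
t=3.200: state=(4.017, 4.016, 5.977)
t=3.400: state=(3.964, 3.920, 6.046)
t=3.600: state=(3.873, 3.833, 5.976)
t=3.800: state=(3.827, 3.822, 5.863)
t=3.945: state=(3.838, 3.857, 5.813)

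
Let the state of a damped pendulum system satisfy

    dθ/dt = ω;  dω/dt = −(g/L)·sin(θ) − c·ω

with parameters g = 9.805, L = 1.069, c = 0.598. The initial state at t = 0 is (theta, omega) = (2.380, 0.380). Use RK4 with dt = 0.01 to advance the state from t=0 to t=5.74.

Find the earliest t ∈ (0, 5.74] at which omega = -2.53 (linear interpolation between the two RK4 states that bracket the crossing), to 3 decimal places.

t=0.000: state=(2.380, 0.380)
step 1 (dt=0.01): k1=(0.380, -6.557), k2=(0.347, -6.524), k3=(0.347, -6.526), k4=(0.315, -6.495); state += dt/6·(k1+2k2+2k3+k4)
t=0.010: state=(2.383, 0.315)
t=0.020: state=(2.386, 0.250)
t=0.030: state=(2.388, 0.186)
continuing one RK4 step at a time; state shown every 20 steps (Δt=0.2):
t=0.200: state=(2.330, -0.862)
t=0.400: state=(2.031, -2.158)
t=0.450: state=(1.915, -2.509)
next step: t=0.460: state=(1.889, -2.581) — omega has crossed -2.53
linear interpolation between t=0.450 (-2.50935) and t=0.460 (-2.58087) → t≈0.453

t = 0.453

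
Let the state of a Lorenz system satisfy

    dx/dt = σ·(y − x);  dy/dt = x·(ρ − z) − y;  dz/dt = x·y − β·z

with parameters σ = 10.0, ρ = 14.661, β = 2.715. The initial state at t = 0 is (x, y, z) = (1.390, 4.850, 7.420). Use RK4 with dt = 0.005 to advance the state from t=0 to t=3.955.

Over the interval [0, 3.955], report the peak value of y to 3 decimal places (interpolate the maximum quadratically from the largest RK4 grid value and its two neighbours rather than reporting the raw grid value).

max y = 10.675

t=0.000: state=(1.390, 4.850, 7.420)
step 1 (dt=0.005): k1=(34.600, 5.215, -13.404), k2=(33.865, 5.878, -12.874), k3=(33.900, 5.861, -12.884), k4=(33.198, 6.514, -12.361); state += dt/6·(k1+2k2+2k3+k4)
t=0.005: state=(1.559, 4.879, 7.356)
t=0.010: state=(1.722, 4.915, 7.296)
t=0.015: state=(1.879, 4.957, 7.242)
continuing one RK4 step at a time; state shown every 40 steps (Δt=0.2):
t=0.200: state=(6.573, 9.217, 9.130)
t=0.400: state=(9.205, 7.882, 18.507)
t=0.600: state=(4.332, 2.407, 15.327)
t=0.800: state=(2.915, 3.166, 10.172)
t=1.000: state=(4.791, 6.393, 8.692)
t=1.200: state=(8.338, 9.493, 14.146)
t=1.400: state=(6.785, 4.689, 17.249)
t=1.600: state=(3.856, 3.331, 12.725)
t=1.800: state=(4.388, 5.331, 9.965)
t=2.000: state=(7.059, 8.435, 12.235)
t=2.200: state=(7.589, 6.506, 16.640)
t=2.400: state=(4.917, 3.969, 14.232)
t=2.600: state=(4.514, 4.985, 11.242)
t=2.800: state=(6.320, 7.444, 11.846)
t=3.000: state=(7.490, 7.182, 15.476)
t=3.200: state=(5.696, 4.723, 14.866)
t=3.400: state=(4.821, 4.957, 12.239)
t=3.600: state=(5.945, 6.784, 11.987)
t=3.800: state=(7.154, 7.232, 14.566)
t=3.955: state=(6.502, 5.735, 15.232)
largest grid value and its neighbours: y(0.285)=10.67069, y(0.290)=10.67460, y(0.295)=10.66662
parabola through these three points peaks at t≈0.289 with y≈10.67477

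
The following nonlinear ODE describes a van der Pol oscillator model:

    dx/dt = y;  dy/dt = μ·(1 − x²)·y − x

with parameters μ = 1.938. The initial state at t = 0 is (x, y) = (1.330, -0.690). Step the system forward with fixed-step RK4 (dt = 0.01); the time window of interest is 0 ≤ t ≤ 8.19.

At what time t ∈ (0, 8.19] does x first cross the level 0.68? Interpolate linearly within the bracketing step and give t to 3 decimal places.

t=0.000: state=(1.330, -0.690)
step 1 (dt=0.01): k1=(-0.690, -0.302), k2=(-0.692, -0.308), k3=(-0.692, -0.308), k4=(-0.693, -0.315); state += dt/6·(k1+2k2+2k3+k4)
t=0.010: state=(1.323, -0.693)
t=0.020: state=(1.316, -0.696)
t=0.030: state=(1.309, -0.700)
continuing one RK4 step at a time; state shown every 50 steps (Δt=0.5):
t=0.500: state=(0.917, -1.038)
t=0.690: state=(0.693, -1.342)
next step: t=0.700: state=(0.680, -1.363) — x has crossed 0.68
linear interpolation between t=0.690 (0.69318) and t=0.700 (0.67966) → t≈0.700

t = 0.700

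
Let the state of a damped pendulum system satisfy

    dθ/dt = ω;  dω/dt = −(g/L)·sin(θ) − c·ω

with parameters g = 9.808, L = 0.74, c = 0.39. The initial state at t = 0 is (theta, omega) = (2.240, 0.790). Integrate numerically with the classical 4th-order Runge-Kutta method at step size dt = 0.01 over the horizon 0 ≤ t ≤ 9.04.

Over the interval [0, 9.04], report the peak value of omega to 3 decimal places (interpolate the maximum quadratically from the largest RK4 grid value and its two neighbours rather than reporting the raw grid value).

max omega = 4.989

t=0.000: state=(2.240, 0.790)
step 1 (dt=0.01): k1=(0.790, -10.703), k2=(0.736, -10.650), k3=(0.737, -10.652), k4=(0.683, -10.601); state += dt/6·(k1+2k2+2k3+k4)
t=0.010: state=(2.247, 0.683)
t=0.020: state=(2.254, 0.578)
t=0.030: state=(2.259, 0.473)
continuing one RK4 step at a time; state shown every 50 steps (Δt=0.5):
t=0.500: state=(1.321, -4.622)
t=1.000: state=(-1.291, -3.357)
t=1.500: state=(-1.273, 3.212)
t=2.000: state=(0.915, 3.337)
t=2.500: state=(0.990, -2.863)
t=3.000: state=(-0.832, -2.501)
t=3.500: state=(-0.658, 2.885)
t=4.000: state=(0.812, 1.442)
t=4.500: state=(0.319, -2.825)
t=5.000: state=(-0.751, -0.384)
t=5.500: state=(-0.014, 2.474)
t=6.000: state=(0.618, -0.512)
t=6.500: state=(-0.214, -1.842)
t=7.000: state=(-0.426, 1.114)
t=7.500: state=(0.341, 1.074)
t=8.000: state=(0.214, -1.355)
t=8.500: state=(-0.366, -0.334)
t=9.000: state=(-0.024, 1.258)
t=9.040: state=(0.026, 1.237)
largest grid value and its neighbours: omega(1.750)=4.98641, omega(1.760)=4.98893, omega(1.770)=4.98490
parabola through these three points peaks at t≈1.759 with omega≈4.98897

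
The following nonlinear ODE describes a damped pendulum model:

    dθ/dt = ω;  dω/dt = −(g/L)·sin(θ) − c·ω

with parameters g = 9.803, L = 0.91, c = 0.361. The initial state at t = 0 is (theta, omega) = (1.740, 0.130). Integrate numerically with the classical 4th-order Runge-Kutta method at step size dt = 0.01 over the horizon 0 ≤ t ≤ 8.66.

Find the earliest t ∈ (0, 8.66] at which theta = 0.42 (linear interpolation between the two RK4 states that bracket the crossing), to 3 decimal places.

t=0.000: state=(1.740, 0.130)
step 1 (dt=0.01): k1=(0.130, -10.666), k2=(0.077, -10.645), k3=(0.077, -10.646), k4=(0.024, -10.626); state += dt/6·(k1+2k2+2k3+k4)
t=0.010: state=(1.741, 0.024)
t=0.020: state=(1.740, -0.083)
t=0.030: state=(1.739, -0.188)
continuing one RK4 step at a time; state shown every 50 steps (Δt=0.5):
t=0.500: state=(0.566, -4.379)
t=0.530: state=(0.433, -4.486)
next step: t=0.540: state=(0.388, -4.513) — theta has crossed 0.42
linear interpolation between t=0.530 (0.43325) and t=0.540 (0.38825) → t≈0.533

t = 0.533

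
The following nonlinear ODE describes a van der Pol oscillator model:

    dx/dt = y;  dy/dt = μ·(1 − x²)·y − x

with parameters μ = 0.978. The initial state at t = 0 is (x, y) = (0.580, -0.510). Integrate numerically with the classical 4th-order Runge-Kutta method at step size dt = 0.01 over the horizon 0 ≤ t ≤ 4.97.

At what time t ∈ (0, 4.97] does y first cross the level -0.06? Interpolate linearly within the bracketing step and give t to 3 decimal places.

t = 2.072

t=0.000: state=(0.580, -0.510)
step 1 (dt=0.01): k1=(-0.510, -0.911), k2=(-0.515, -0.913), k3=(-0.515, -0.913), k4=(-0.519, -0.915); state += dt/6·(k1+2k2+2k3+k4)
t=0.010: state=(0.575, -0.519)
t=0.020: state=(0.570, -0.528)
t=0.030: state=(0.564, -0.538)
continuing one RK4 step at a time; state shown every 20 steps (Δt=0.2):
t=0.200: state=(0.459, -0.701)
t=0.400: state=(0.298, -0.911)
t=0.600: state=(0.093, -1.144)
t=0.800: state=(-0.160, -1.384)
t=1.000: state=(-0.458, -1.584)
t=1.200: state=(-0.785, -1.654)
t=1.400: state=(-1.104, -1.495)
t=1.600: state=(-1.367, -1.110)
t=1.800: state=(-1.541, -0.627)
t=2.000: state=(-1.622, -0.192)
t=2.070: state=(-1.630, -0.064)
next step: t=2.080: state=(-1.631, -0.046) — y has crossed -0.06
linear interpolation between t=2.070 (-0.06352) and t=2.080 (-0.04632) → t≈2.072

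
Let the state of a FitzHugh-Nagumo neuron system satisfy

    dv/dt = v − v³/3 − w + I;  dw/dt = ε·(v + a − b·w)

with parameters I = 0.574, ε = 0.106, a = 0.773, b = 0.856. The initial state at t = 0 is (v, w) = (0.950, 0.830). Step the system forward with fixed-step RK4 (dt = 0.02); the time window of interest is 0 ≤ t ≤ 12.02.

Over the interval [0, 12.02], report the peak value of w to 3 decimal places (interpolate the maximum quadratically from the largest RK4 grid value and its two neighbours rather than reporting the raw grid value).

t=0.000: state=(0.950, 0.830)
step 1 (dt=0.02): k1=(0.408, 0.107), k2=(0.408, 0.108), k3=(0.408, 0.108), k4=(0.407, 0.108); state += dt/6·(k1+2k2+2k3+k4)
t=0.020: state=(0.958, 0.832)
t=0.040: state=(0.966, 0.834)
t=0.060: state=(0.974, 0.836)
continuing one RK4 step at a time; state shown every 25 steps (Δt=0.5):
t=0.500: state=(1.139, 0.888)
t=1.000: state=(1.274, 0.951)
t=1.500: state=(1.347, 1.017)
t=2.000: state=(1.369, 1.083)
t=2.500: state=(1.357, 1.145)
t=3.000: state=(1.325, 1.204)
t=3.500: state=(1.279, 1.258)
t=4.000: state=(1.223, 1.307)
t=4.500: state=(1.159, 1.351)
t=5.000: state=(1.085, 1.390)
t=5.500: state=(1.001, 1.422)
t=6.000: state=(0.902, 1.448)
t=6.500: state=(0.781, 1.468)
t=7.000: state=(0.625, 1.479)
t=7.500: state=(0.408, 1.481)
t=8.000: state=(0.081, 1.469)
t=8.500: state=(-0.435, 1.435)
t=9.000: state=(-1.145, 1.371)
t=9.500: state=(-1.713, 1.274)
t=10.000: state=(-1.916, 1.163)
t=10.500: state=(-1.941, 1.051)
t=11.000: state=(-1.918, 0.944)
t=11.500: state=(-1.883, 0.844)
t=12.000: state=(-1.846, 0.750)
t=12.020: state=(-1.845, 0.746)
largest grid value and its neighbours: w(7.300)=1.48176, w(7.320)=1.48177, w(7.340)=1.48176
parabola through these three points peaks at t≈7.320 with w≈1.48177

max w = 1.482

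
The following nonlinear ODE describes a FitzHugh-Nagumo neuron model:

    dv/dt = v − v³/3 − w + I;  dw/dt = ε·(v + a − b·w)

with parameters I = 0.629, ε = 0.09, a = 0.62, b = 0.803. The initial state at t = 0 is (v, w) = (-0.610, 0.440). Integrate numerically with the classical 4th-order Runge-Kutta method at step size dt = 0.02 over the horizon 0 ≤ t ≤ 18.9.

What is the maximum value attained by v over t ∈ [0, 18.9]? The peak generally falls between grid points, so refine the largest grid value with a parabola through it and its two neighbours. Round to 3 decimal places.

t=0.000: state=(-0.610, 0.440)
step 1 (dt=0.02): k1=(-0.345, -0.031), k2=(-0.347, -0.031), k3=(-0.347, -0.031), k4=(-0.349, -0.031); state += dt/6·(k1+2k2+2k3+k4)
t=0.020: state=(-0.617, 0.439)
t=0.040: state=(-0.624, 0.439)
t=0.060: state=(-0.631, 0.438)
continuing one RK4 step at a time; state shown every 50 steps (Δt=1):
t=1.000: state=(-1.021, 0.393)
t=2.000: state=(-1.356, 0.314)
t=3.000: state=(-1.457, 0.223)
t=4.000: state=(-1.437, 0.135)
t=5.000: state=(-1.379, 0.057)
t=6.000: state=(-1.307, -0.010)
t=7.000: state=(-1.227, -0.065)
t=8.000: state=(-1.140, -0.110)
t=9.000: state=(-1.040, -0.143)
t=10.000: state=(-0.922, -0.165)
t=11.000: state=(-0.766, -0.173)
t=12.000: state=(-0.527, -0.164)
t=13.000: state=(-0.055, -0.126)
t=14.000: state=(1.010, -0.027)
t=15.000: state=(1.834, 0.162)
t=16.000: state=(1.872, 0.367)
t=17.000: state=(1.803, 0.555)
t=18.000: state=(1.725, 0.723)
t=18.900: state=(1.652, 0.859)
largest grid value and its neighbours: v(15.540)=1.88685, v(15.560)=1.88686, v(15.580)=1.88679
parabola through these three points peaks at t≈15.552 with v≈1.88687

max v = 1.887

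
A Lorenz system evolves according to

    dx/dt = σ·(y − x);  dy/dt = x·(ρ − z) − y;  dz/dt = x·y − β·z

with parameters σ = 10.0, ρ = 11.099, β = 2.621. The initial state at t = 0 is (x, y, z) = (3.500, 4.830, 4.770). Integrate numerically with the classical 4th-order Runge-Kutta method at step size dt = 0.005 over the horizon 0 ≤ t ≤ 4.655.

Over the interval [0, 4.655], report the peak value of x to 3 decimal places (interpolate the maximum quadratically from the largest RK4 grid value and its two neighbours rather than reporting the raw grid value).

max x = 7.785

t=0.000: state=(3.500, 4.830, 4.770)
step 1 (dt=0.005): k1=(13.300, 17.322, 4.403), k2=(13.401, 17.450, 4.688), k3=(13.401, 17.448, 4.688), k4=(13.502, 17.575, 4.976); state += dt/6·(k1+2k2+2k3+k4)
t=0.005: state=(3.567, 4.917, 4.793)
t=0.010: state=(3.635, 5.006, 4.820)
t=0.015: state=(3.704, 5.095, 4.849)
continuing one RK4 step at a time; state shown every 40 steps (Δt=0.2):
t=0.200: state=(6.744, 8.312, 8.529)
t=0.400: state=(7.161, 5.779, 13.886)
t=0.600: state=(3.905, 2.717, 11.437)
t=0.800: state=(2.941, 3.044, 8.119)
t=1.000: state=(3.964, 4.837, 6.885)
t=1.200: state=(6.048, 7.024, 8.974)
t=1.400: state=(6.564, 5.955, 12.294)
t=1.600: state=(4.675, 3.804, 11.339)
t=1.800: state=(3.818, 3.828, 9.032)
t=2.000: state=(4.506, 5.116, 8.203)
t=2.200: state=(5.813, 6.337, 9.665)
t=2.400: state=(5.968, 5.576, 11.465)
t=2.600: state=(4.852, 4.336, 10.838)
t=2.800: state=(4.354, 4.388, 9.393)
t=3.000: state=(4.862, 5.273, 9.007)
t=3.200: state=(5.631, 5.879, 10.036)
t=3.400: state=(5.588, 5.317, 10.955)
t=3.600: state=(4.920, 4.632, 10.471)
t=3.800: state=(4.680, 4.738, 9.605)
t=4.000: state=(5.051, 5.314, 9.494)
t=4.200: state=(5.476, 5.578, 10.181)
t=4.400: state=(5.368, 5.186, 10.622)
t=4.600: state=(4.973, 4.819, 10.258)
t=4.655: state=(4.903, 4.805, 10.096)
largest grid value and its neighbours: x(0.310)=7.78258, x(0.315)=7.78516, x(0.320)=7.78316
parabola through these three points peaks at t≈0.315 with x≈7.78517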